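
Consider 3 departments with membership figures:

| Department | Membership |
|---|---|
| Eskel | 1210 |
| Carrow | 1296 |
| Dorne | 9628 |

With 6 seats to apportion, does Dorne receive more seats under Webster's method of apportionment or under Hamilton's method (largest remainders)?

Webster: Eskel 1, Carrow 1, Dorne 4.
Hamilton: Eskel 0, Carrow 1, Dorne 5.
Dorne gets 4 under Webster and 5 under Hamilton.

Hamilton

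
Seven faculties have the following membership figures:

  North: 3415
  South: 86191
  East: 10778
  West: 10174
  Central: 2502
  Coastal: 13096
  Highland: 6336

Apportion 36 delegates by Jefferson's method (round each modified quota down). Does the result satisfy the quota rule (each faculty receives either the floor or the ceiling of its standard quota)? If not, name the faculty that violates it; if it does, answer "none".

Standard quotas: North 0.928, South 23.419, East 2.929, West 2.764, Central 0.680, Coastal 3.558, Highland 1.722.
Jefferson allocation: North 1, South 25, East 3, West 3, Central 0, Coastal 3, Highland 1.
South has quota 23.419 (lower 23, upper 24) but receives 25 — outside the quota interval.

South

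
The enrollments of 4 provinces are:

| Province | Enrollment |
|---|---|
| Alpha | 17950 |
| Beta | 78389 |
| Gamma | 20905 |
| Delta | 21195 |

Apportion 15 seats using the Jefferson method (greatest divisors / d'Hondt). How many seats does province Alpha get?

Standard divisor 138439/15 ≈ 9229.267; standard quotas: Alpha 1.945, Beta 8.494, Gamma 2.265, Delta 2.296.
Rounding down gives 1, 8, 2, 2 = 13 seats, so the divisor must be adjusted.
With modified divisor 8300: modified quotas Alpha 2.163, Beta 9.444, Gamma 2.519, Delta 2.554.
Rounding down: Alpha 2, Beta 9, Gamma 2, Delta 2 (total 15).
Alpha receives 2.

2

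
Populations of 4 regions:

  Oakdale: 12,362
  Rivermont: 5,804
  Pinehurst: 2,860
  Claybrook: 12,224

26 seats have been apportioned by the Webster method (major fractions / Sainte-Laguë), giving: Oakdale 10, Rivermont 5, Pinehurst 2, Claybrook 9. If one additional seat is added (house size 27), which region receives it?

Claybrook

Priority for the next seat is population ÷ (current seats + 0.5).
Priorities: Oakdale 1177.333, Rivermont 1055.273, Pinehurst 1144.000, Claybrook 1286.737.
Highest priority: Claybrook.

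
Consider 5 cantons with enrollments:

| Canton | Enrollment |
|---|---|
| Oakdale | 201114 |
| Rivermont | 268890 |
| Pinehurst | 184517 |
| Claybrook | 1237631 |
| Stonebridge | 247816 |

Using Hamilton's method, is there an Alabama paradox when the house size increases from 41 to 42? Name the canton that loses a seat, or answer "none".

none

At 41 seats: Oakdale 4, Rivermont 5, Pinehurst 3, Claybrook 24, Stonebridge 5.
At 42 seats: Oakdale 4, Rivermont 5, Pinehurst 4, Claybrook 24, Stonebridge 5.
No canton's allocation decreased.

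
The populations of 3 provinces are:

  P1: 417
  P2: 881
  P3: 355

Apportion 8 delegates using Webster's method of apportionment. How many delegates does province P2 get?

Standard divisor 1653/8 ≈ 206.625; standard quotas: P1 2.018, P2 4.264, P3 1.718.
Rounding to the nearest integer gives P1 2, P2 4, P3 2 — total 8, matching the house size, so no adjustment is needed.
P2 receives 4.

4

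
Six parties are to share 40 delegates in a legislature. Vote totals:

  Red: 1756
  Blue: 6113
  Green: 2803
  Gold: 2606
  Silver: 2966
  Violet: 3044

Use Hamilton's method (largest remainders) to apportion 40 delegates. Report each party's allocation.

Red=4; Blue=13; Green=6; Gold=5; Silver=6; Violet=6

Standard divisor: 19288 ÷ 40 ≈ 482.2.
Standard quotas: Red 3.6416, Blue 12.6773, Green 5.8129, Gold 5.4044, Silver 6.1510, Violet 6.3127.
Lower quotas: Red 3, Blue 12, Green 5, Gold 5, Silver 6, Violet 6 (sum 37, leaving 3 seats).
Remainders in descending order: Green 0.8129, Blue 0.6773, Red 0.6416, Gold 0.4044, Violet 0.3127, Silver 0.1510.
The surplus seats go to Green, Blue, Red.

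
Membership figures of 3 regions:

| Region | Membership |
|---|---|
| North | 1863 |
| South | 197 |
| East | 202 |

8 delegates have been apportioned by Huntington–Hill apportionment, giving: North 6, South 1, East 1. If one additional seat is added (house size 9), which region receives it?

Priority for the next seat is population ÷ (√(s·(s+1))).
Priorities: North 287.467, South 139.300, East 142.836.
Highest priority: North.

North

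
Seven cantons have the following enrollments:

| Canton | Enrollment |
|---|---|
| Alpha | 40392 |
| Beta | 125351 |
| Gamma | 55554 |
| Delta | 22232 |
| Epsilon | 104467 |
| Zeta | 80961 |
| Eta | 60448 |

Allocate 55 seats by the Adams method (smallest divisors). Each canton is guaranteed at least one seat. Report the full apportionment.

Alpha 5; Beta 14; Gamma 6; Delta 3; Epsilon 11; Zeta 9; Eta 7

Standard divisor 489405/55 ≈ 8898.273; standard quotas: Alpha 4.539, Beta 14.087, Gamma 6.243, Delta 2.498, Epsilon 11.740, Zeta 9.099, Eta 6.793.
Rounding up gives 5, 15, 7, 3, 12, 10, 7 = 59 seats, so the divisor must be adjusted.
With modified divisor 9600: modified quotas Alpha 4.207, Beta 13.057, Gamma 5.787, Delta 2.316, Epsilon 10.882, Zeta 8.433, Eta 6.297.
Rounding up: Alpha 5, Beta 14, Gamma 6, Delta 3, Epsilon 11, Zeta 9, Eta 7 (total 55).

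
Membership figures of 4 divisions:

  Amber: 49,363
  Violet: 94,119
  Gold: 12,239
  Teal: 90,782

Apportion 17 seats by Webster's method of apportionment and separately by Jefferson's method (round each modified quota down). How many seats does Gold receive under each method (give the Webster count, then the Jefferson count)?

Webster: Amber 3, Violet 7, Gold 1, Teal 6.
Jefferson: Amber 3, Violet 7, Gold 0, Teal 7.
Gold gets 1 under Webster and 0 under Jefferson.

1 and 0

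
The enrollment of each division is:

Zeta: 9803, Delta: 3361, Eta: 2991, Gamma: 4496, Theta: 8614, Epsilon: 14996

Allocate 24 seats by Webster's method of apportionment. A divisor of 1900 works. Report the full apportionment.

With modified divisor 1900: modified quotas Zeta 5.159, Delta 1.769, Eta 1.574, Gamma 2.366, Theta 4.534, Epsilon 7.893.
Rounding to the nearest integer: Zeta 5, Delta 2, Eta 2, Gamma 2, Theta 5, Epsilon 8 (total 24).

Zeta=5, Delta=2, Eta=2, Gamma=2, Theta=5, Epsilon=8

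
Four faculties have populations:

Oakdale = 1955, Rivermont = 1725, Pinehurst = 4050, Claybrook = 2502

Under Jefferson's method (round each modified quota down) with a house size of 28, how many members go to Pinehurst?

11

Standard divisor 10232/28 ≈ 365.429; standard quotas: Oakdale 5.350, Rivermont 4.720, Pinehurst 11.083, Claybrook 6.847.
Rounding down gives 5, 4, 11, 6 = 26 seats, so the divisor must be adjusted.
With modified divisor 340: modified quotas Oakdale 5.750, Rivermont 5.074, Pinehurst 11.912, Claybrook 7.359.
Rounding down: Oakdale 5, Rivermont 5, Pinehurst 11, Claybrook 7 (total 28).
Pinehurst receives 11.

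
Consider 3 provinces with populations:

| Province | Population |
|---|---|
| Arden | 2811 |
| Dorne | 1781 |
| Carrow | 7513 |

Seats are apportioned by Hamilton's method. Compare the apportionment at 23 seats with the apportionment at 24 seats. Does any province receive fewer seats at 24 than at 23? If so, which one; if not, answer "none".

At 23 seats: Arden 5, Dorne 4, Carrow 14.
At 24 seats: Arden 6, Dorne 3, Carrow 15.
Dorne drops from 4 to 3.

Dorne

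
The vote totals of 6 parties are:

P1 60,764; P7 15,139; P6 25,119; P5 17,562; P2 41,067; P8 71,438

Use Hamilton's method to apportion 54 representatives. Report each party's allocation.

P1 14, P7 3, P6 6, P5 4, P2 10, P8 17

Standard divisor: 231089 ÷ 54 ≈ 4279.426.
Standard quotas: P1 14.1991, P7 3.5376, P6 5.8697, P5 4.1038, P2 9.5964, P8 16.6934.
Lower quotas: P1 14, P7 3, P6 5, P5 4, P2 9, P8 16 (sum 51, leaving 3 seats).
Remainders in descending order: P6 0.8697, P8 0.6934, P2 0.5964, P7 0.5376, P1 0.1991, P5 0.1038.
The surplus seats go to P6, P8, P2.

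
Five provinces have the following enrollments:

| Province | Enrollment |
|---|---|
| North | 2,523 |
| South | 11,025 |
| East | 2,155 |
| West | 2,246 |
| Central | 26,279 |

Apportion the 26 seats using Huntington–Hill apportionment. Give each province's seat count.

North 2, South 7, East 1, West 1, Central 15

With divisor 1699: modified quotas North 1.485, South 6.489, East 1.268, West 1.322, Central 15.467.
Geometric-mean thresholds: North √(1·2)=1.414, South √(6·7)=6.481, East √(1·2)=1.414, West √(1·2)=1.414, Central √(15·16)=15.492.
Each quota rounded against its threshold gives North 2, South 7, East 1, West 1, Central 15 (total 26).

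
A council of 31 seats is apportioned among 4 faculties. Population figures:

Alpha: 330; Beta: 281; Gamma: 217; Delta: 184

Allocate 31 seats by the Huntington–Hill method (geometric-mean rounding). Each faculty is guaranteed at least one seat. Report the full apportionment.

With divisor 33.3: modified quotas Alpha 9.910, Beta 8.438, Gamma 6.517, Delta 5.526.
Geometric-mean thresholds: Alpha √(9·10)=9.487, Beta √(8·9)=8.485, Gamma √(6·7)=6.481, Delta √(5·6)=5.477.
Each quota rounded against its threshold gives Alpha 10, Beta 8, Gamma 7, Delta 6 (total 31).

Alpha=10, Beta=8, Gamma=7, Delta=6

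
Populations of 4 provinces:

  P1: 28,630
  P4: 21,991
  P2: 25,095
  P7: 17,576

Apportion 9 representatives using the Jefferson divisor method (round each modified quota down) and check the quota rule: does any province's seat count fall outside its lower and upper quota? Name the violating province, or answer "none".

Standard quotas: P1 2.762, P4 2.122, P2 2.421, P7 1.696.
Jefferson allocation: P1 3, P4 2, P2 2, P7 2.
Every allocation lies between the lower and upper quota.

none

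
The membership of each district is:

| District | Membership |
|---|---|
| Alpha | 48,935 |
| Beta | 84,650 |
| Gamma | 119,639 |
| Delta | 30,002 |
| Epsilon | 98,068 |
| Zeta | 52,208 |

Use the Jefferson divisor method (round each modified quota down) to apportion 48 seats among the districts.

Standard divisor 433502/48 ≈ 9031.292; standard quotas: Alpha 5.418, Beta 9.373, Gamma 13.247, Delta 3.322, Epsilon 10.859, Zeta 5.781.
Rounding down gives 5, 9, 13, 3, 10, 5 = 45 seats, so the divisor must be adjusted.
With modified divisor 8500: modified quotas Alpha 5.757, Beta 9.959, Gamma 14.075, Delta 3.530, Epsilon 11.537, Zeta 6.142.
Rounding down: Alpha 5, Beta 9, Gamma 14, Delta 3, Epsilon 11, Zeta 6 (total 48).

Alpha 5, Beta 9, Gamma 14, Delta 3, Epsilon 11, Zeta 6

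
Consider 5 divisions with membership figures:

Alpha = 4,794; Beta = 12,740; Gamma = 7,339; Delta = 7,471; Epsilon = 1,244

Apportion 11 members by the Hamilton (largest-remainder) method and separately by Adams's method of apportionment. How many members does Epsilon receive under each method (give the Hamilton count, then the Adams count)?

0 and 1

Hamilton: Alpha 2, Beta 4, Gamma 2, Delta 3, Epsilon 0.
Adams: Alpha 2, Beta 4, Gamma 2, Delta 2, Epsilon 1.
Epsilon gets 0 under Hamilton and 1 under Adams.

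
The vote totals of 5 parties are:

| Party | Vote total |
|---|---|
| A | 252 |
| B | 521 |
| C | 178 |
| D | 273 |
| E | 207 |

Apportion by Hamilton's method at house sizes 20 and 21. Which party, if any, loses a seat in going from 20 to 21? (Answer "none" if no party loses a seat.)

At 20 seats: A 4, B 7, C 2, D 4, E 3.
At 21 seats: A 4, B 8, C 2, D 4, E 3.
No party's allocation decreased.

none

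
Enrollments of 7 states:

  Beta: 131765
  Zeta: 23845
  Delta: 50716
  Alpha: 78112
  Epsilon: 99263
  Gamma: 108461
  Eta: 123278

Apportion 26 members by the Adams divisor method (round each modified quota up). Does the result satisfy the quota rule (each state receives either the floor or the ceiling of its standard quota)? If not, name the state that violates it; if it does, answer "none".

Standard quotas: Beta 5.567, Zeta 1.007, Delta 2.143, Alpha 3.300, Epsilon 4.193, Gamma 4.582, Eta 5.208.
Adams allocation: Beta 6, Zeta 1, Delta 2, Alpha 3, Epsilon 4, Gamma 5, Eta 5.
Every allocation lies between the lower and upper quota.

none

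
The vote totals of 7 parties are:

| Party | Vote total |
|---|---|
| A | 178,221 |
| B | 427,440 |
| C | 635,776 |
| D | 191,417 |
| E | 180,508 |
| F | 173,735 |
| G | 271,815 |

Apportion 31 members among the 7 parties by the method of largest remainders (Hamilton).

The standard divisor is 2058912/31 ≈ 66416.516.
Standard quotas: A 2.6834, B 6.4357, C 9.5726, D 2.8821, E 2.7178, F 2.6158, G 4.0926.
Lower quotas: A 2, B 6, C 9, D 2, E 2, F 2, G 4 (sum 27, leaving 4 seats).
Remainders in descending order: D 0.8821, E 0.7178, A 0.6834, F 0.6158, C 0.5726, B 0.4357, G 0.0926.
The surplus seats go to D, E, A, F.

A=3; B=6; C=9; D=3; E=3; F=3; G=4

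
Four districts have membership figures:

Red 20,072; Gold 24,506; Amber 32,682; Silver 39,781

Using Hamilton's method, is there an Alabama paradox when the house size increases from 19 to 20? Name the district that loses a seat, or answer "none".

none

At 19 seats: Red 3, Gold 4, Amber 5, Silver 7.
At 20 seats: Red 3, Gold 4, Amber 6, Silver 7.
No district's allocation decreased.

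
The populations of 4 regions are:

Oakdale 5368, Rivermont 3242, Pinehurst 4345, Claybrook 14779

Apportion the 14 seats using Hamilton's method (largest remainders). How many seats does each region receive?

Oakdale=3; Rivermont=2; Pinehurst=2; Claybrook=7

Total 27734; standard divisor 27734/14 = 1981.
Standard quotas: Oakdale 2.7097, Rivermont 1.6365, Pinehurst 2.1933, Claybrook 7.4604.
Lower quotas: Oakdale 2, Rivermont 1, Pinehurst 2, Claybrook 7 (sum 12, leaving 2 seats).
Remainders in descending order: Oakdale 0.7097, Rivermont 0.6365, Claybrook 0.4604, Pinehurst 0.1933.
Largest remainders: Oakdale, Rivermont receive the extra seats.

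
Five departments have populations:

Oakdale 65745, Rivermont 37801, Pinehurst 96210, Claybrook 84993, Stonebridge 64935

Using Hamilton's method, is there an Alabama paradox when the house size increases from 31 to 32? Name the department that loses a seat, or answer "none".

At 31 seats: Oakdale 6, Rivermont 3, Pinehurst 8, Claybrook 8, Stonebridge 6.
At 32 seats: Oakdale 6, Rivermont 3, Pinehurst 9, Claybrook 8, Stonebridge 6.
No department's allocation decreased.

none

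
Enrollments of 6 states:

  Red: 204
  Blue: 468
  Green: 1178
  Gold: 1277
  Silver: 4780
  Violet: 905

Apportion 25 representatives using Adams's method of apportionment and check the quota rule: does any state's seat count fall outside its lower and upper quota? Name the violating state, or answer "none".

Standard quotas: Red 0.579, Blue 1.328, Green 3.342, Gold 3.623, Silver 13.561, Violet 2.568.
Adams allocation: Red 1, Blue 2, Green 3, Gold 4, Silver 12, Violet 3.
Silver has quota 13.561 (lower 13, upper 14) but receives 12 — outside the quota interval.

Silver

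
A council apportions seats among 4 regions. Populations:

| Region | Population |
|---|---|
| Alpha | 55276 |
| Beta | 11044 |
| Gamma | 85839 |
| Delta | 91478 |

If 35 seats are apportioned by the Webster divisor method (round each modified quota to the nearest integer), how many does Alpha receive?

8

Standard divisor 243637/35 ≈ 6961.057; standard quotas: Alpha 7.941, Beta 1.587, Gamma 12.331, Delta 13.141.
Rounding to the nearest integer gives Alpha 8, Beta 2, Gamma 12, Delta 13 — total 35, matching the house size, so no adjustment is needed.
Alpha receives 8.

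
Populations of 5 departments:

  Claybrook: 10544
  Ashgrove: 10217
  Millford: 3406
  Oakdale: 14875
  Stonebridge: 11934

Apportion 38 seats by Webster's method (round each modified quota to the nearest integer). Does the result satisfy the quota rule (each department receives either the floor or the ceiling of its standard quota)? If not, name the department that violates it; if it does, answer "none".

Standard quotas: Claybrook 7.860, Ashgrove 7.616, Millford 2.539, Oakdale 11.089, Stonebridge 8.896.
Webster allocation: Claybrook 8, Ashgrove 7, Millford 3, Oakdale 11, Stonebridge 9.
Every allocation lies between the lower and upper quota.

none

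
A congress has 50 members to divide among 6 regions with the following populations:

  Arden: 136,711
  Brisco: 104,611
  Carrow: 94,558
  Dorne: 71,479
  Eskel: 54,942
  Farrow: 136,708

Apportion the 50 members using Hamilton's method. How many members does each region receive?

Arden: 11, Brisco: 9, Carrow: 8, Dorne: 6, Eskel: 5, Farrow: 11

The standard divisor is 599009/50 ≈ 11980.18.
Standard quotas: Arden 11.4114, Brisco 8.7320, Carrow 7.8929, Dorne 5.9664, Eskel 4.5861, Farrow 11.4112.
Lower quotas: Arden 11, Brisco 8, Carrow 7, Dorne 5, Eskel 4, Farrow 11 (sum 46, leaving 4 seats).
Remainders in descending order: Dorne 0.9664, Carrow 0.8929, Brisco 0.7320, Eskel 0.5861, Arden 0.4114, Farrow 0.4112.
The surplus seats go to Dorne, Carrow, Brisco, Eskel.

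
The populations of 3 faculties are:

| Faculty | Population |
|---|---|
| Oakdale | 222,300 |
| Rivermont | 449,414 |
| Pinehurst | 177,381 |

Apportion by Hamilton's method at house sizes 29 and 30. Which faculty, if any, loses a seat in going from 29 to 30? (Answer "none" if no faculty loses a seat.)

At 29 seats: Oakdale 8, Rivermont 15, Pinehurst 6.
At 30 seats: Oakdale 8, Rivermont 16, Pinehurst 6.
No faculty's allocation decreased.

none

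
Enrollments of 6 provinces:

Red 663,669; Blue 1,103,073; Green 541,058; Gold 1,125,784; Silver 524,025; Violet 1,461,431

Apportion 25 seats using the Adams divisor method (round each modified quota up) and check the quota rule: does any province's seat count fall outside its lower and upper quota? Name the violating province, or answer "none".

none

Standard quotas: Red 3.062, Blue 5.089, Green 2.496, Gold 5.194, Silver 2.418, Violet 6.742.
Adams allocation: Red 3, Blue 5, Green 3, Gold 5, Silver 3, Violet 6.
Every allocation lies between the lower and upper quota.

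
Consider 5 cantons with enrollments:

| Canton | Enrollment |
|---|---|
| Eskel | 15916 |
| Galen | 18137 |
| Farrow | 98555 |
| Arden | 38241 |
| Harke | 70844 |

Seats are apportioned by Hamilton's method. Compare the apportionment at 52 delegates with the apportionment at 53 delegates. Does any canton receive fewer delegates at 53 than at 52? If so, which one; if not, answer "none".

At 52 seats: Eskel 4, Galen 4, Farrow 21, Arden 8, Harke 15.
At 53 seats: Eskel 3, Galen 4, Farrow 22, Arden 8, Harke 16.
Eskel drops from 4 to 3.

Eskel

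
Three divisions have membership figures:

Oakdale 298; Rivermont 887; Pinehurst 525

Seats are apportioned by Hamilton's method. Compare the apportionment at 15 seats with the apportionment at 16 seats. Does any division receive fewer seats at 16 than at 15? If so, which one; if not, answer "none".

At 15 seats: Oakdale 3, Rivermont 8, Pinehurst 4.
At 16 seats: Oakdale 3, Rivermont 8, Pinehurst 5.
No division's allocation decreased.

none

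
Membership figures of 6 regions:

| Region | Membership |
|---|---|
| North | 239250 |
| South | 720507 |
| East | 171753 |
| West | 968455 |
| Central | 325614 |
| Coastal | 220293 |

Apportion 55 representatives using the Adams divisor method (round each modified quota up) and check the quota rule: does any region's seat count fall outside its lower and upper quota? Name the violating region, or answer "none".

West

Standard quotas: North 4.973, South 14.977, East 3.570, West 20.131, Central 6.769, Coastal 4.579.
Adams allocation: North 5, South 15, East 4, West 19, Central 7, Coastal 5.
West has quota 20.131 (lower 20, upper 21) but receives 19 — outside the quota interval.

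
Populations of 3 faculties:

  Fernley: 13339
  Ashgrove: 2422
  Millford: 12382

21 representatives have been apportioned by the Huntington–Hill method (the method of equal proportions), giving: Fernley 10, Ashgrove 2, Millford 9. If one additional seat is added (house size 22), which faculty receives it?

Millford

Priority for the next seat is population ÷ (√(s·(s+1))).
Priorities: Fernley 1271.824, Ashgrove 988.777, Millford 1305.177.
Highest priority: Millford.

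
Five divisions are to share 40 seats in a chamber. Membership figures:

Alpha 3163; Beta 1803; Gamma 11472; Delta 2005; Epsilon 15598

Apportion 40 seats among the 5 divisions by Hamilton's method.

Alpha: 4, Beta: 2, Gamma: 14, Delta: 2, Epsilon: 18

The standard divisor is 34041/40 ≈ 851.025.
Standard quotas: Alpha 3.7167, Beta 2.1186, Gamma 13.4802, Delta 2.3560, Epsilon 18.3285.
Lower quotas: Alpha 3, Beta 2, Gamma 13, Delta 2, Epsilon 18 (sum 38, leaving 2 seats).
Remainders in descending order: Alpha 0.7167, Gamma 0.4802, Delta 0.3560, Epsilon 0.3285, Beta 0.1186.
Largest remainders: Alpha, Gamma receive the extra seats.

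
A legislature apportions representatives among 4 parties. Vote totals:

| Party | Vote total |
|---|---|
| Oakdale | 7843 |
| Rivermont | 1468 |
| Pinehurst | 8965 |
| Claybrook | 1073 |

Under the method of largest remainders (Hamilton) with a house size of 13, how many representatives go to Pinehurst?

6

Standard divisor: 19349 ÷ 13 ≈ 1488.385.
Standard quotas: Oakdale 5.2695, Rivermont 0.9863, Pinehurst 6.0233, Claybrook 0.7209.
Lower quotas: Oakdale 5, Rivermont 0, Pinehurst 6, Claybrook 0 (sum 11, leaving 2 seats).
Remainders in descending order: Rivermont 0.9863, Claybrook 0.7209, Oakdale 0.2695, Pinehurst 0.0233.
The surplus seats go to Rivermont, Claybrook.
Pinehurst receives 6.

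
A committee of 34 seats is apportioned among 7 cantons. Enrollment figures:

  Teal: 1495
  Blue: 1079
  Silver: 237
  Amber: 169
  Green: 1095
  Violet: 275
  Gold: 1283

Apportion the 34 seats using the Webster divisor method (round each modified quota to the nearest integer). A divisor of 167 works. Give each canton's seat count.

Teal 9, Blue 6, Silver 1, Amber 1, Green 7, Violet 2, Gold 8

With modified divisor 167: modified quotas Teal 8.952, Blue 6.461, Silver 1.419, Amber 1.012, Green 6.557, Violet 1.647, Gold 7.683.
Rounding to the nearest integer: Teal 9, Blue 6, Silver 1, Amber 1, Green 7, Violet 2, Gold 8 (total 34).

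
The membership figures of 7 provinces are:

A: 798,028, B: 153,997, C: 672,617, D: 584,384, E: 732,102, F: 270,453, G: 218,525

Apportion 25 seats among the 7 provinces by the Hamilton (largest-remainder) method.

The standard divisor is 3430106/25 ≈ 137204.24.
Standard quotas: A 5.8164, B 1.1224, C 4.9023, D 4.2592, E 5.3359, F 1.9712, G 1.5927.
Lower quotas: A 5, B 1, C 4, D 4, E 5, F 1, G 1 (sum 21, leaving 4 seats).
Remainders in descending order: F 0.9712, C 0.9023, A 0.8164, G 0.5927, E 0.3359, D 0.2592, B 0.1224.
Largest remainders: F, C, A, G receive the extra seats.

A 6; B 1; C 5; D 4; E 5; F 2; G 2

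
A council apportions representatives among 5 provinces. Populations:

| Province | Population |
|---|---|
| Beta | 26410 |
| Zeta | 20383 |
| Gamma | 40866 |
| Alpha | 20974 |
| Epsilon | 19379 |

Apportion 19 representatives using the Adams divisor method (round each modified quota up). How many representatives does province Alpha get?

3

Standard divisor 128012/19 ≈ 6737.474; standard quotas: Beta 3.920, Zeta 3.025, Gamma 6.065, Alpha 3.113, Epsilon 2.876.
Rounding up gives 4, 4, 7, 4, 3 = 22 seats, so the divisor must be adjusted.
With modified divisor 7600: modified quotas Beta 3.475, Zeta 2.682, Gamma 5.377, Alpha 2.760, Epsilon 2.550.
Rounding up: Beta 4, Zeta 3, Gamma 6, Alpha 3, Epsilon 3 (total 19).
Alpha receives 3.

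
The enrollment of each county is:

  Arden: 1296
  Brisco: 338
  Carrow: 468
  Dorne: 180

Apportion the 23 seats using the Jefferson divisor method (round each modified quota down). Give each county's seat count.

Arden=14, Brisco=3, Carrow=5, Dorne=1

Standard divisor 2282/23 ≈ 99.217; standard quotas: Arden 13.062, Brisco 3.407, Carrow 4.717, Dorne 1.814.
Rounding down gives 13, 3, 4, 1 = 21 seats, so the divisor must be adjusted.
With modified divisor 91: modified quotas Arden 14.242, Brisco 3.714, Carrow 5.143, Dorne 1.978.
Rounding down: Arden 14, Brisco 3, Carrow 5, Dorne 1 (total 23).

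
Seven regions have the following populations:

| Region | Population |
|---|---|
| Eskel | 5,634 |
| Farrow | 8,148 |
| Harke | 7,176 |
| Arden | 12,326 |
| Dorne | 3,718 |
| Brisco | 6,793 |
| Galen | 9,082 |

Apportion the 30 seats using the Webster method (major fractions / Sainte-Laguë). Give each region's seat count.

Standard divisor 52877/30 ≈ 1762.567; standard quotas: Eskel 3.196, Farrow 4.623, Harke 4.071, Arden 6.993, Dorne 2.109, Brisco 3.854, Galen 5.153.
Rounding to the nearest integer gives Eskel 3, Farrow 5, Harke 4, Arden 7, Dorne 2, Brisco 4, Galen 5 — total 30, matching the house size, so no adjustment is needed.

Eskel 3, Farrow 5, Harke 4, Arden 7, Dorne 2, Brisco 4, Galen 5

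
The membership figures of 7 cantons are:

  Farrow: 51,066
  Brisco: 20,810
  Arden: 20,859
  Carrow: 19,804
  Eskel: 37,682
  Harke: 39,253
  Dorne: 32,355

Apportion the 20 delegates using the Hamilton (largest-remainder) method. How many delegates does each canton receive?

Farrow 5; Brisco 2; Arden 2; Carrow 2; Eskel 3; Harke 3; Dorne 3

Total 221829; standard divisor 221829/20 ≈ 11091.45.
Standard quotas: Farrow 4.6041, Brisco 1.8762, Arden 1.8806, Carrow 1.7855, Eskel 3.3974, Harke 3.5390, Dorne 2.9171.
Lower quotas: Farrow 4, Brisco 1, Arden 1, Carrow 1, Eskel 3, Harke 3, Dorne 2 (sum 15, leaving 5 seats).
Remainders in descending order: Dorne 0.9171, Arden 0.8806, Brisco 0.8762, Carrow 0.7855, Farrow 0.6041, Harke 0.5390, Eskel 0.3974.
The surplus seats go to Dorne, Arden, Brisco, Carrow, Farrow.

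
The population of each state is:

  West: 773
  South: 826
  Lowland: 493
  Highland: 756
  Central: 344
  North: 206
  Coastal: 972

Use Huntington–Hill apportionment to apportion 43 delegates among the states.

With divisor 102: modified quotas West 7.578, South 8.098, Lowland 4.833, Highland 7.412, Central 3.373, North 2.020, Coastal 9.529.
Geometric-mean thresholds: West √(7·8)=7.483, South √(8·9)=8.485, Lowland √(4·5)=4.472, Highland √(7·8)=7.483, Central √(3·4)=3.464, North √(2·3)=2.449, Coastal √(9·10)=9.487.
Each quota rounded against its threshold gives West 8, South 8, Lowland 5, Highland 7, Central 3, North 2, Coastal 10 (total 43).

West 8, South 8, Lowland 5, Highland 7, Central 3, North 2, Coastal 10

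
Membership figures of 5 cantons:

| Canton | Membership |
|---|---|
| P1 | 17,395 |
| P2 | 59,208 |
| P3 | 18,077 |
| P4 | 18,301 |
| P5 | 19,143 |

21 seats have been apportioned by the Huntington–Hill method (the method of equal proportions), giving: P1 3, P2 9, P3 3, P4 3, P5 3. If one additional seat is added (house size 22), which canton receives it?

P2

Priority for the next seat is population ÷ (√(s·(s+1))).
Priorities: P1 5021.504, P2 6241.071, P3 5218.380, P4 5283.044, P5 5526.108.
Highest priority: P2.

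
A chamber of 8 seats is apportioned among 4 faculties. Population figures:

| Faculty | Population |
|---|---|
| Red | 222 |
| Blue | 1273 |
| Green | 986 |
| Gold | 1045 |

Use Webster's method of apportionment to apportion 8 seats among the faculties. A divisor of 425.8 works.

With modified divisor 425.8: modified quotas Red 0.521, Blue 2.990, Green 2.316, Gold 2.454.
Rounding to the nearest integer: Red 1, Blue 3, Green 2, Gold 2 (total 8).

Red 1; Blue 3; Green 2; Gold 2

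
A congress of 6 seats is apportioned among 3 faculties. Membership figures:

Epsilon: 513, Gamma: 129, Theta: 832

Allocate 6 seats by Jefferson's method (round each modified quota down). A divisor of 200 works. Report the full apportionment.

Epsilon 2, Gamma 0, Theta 4

With modified divisor 200: modified quotas Epsilon 2.565, Gamma 0.645, Theta 4.160.
Rounding down: Epsilon 2, Gamma 0, Theta 4 (total 6).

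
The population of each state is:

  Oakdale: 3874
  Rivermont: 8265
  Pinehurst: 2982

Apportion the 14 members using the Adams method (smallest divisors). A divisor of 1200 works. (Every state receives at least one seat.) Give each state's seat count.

With modified divisor 1200: modified quotas Oakdale 3.228, Rivermont 6.888, Pinehurst 2.485.
Rounding up: Oakdale 4, Rivermont 7, Pinehurst 3 (total 14).

Oakdale: 4; Rivermont: 7; Pinehurst: 3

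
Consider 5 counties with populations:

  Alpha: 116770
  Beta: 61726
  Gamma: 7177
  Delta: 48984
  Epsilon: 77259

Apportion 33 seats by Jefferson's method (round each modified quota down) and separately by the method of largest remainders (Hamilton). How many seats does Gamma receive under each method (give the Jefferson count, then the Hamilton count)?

Jefferson: Alpha 13, Beta 7, Gamma 0, Delta 5, Epsilon 8.
Hamilton: Alpha 12, Beta 7, Gamma 1, Delta 5, Epsilon 8.
Gamma gets 0 under Jefferson and 1 under Hamilton.

0 and 1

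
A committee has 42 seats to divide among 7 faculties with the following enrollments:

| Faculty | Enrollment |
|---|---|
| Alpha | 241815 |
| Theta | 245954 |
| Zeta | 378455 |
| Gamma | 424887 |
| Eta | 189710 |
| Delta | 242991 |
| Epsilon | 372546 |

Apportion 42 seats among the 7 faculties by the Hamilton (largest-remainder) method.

Alpha 5, Theta 5, Zeta 8, Gamma 8, Eta 4, Delta 5, Epsilon 7

The standard divisor is 2096358/42 ≈ 49913.286.
Standard quotas: Alpha 4.8447, Theta 4.9276, Zeta 7.5822, Gamma 8.5125, Eta 3.8008, Delta 4.8683, Epsilon 7.4639.
Lower quotas: Alpha 4, Theta 4, Zeta 7, Gamma 8, Eta 3, Delta 4, Epsilon 7 (sum 37, leaving 5 seats).
Remainders in descending order: Theta 0.9276, Delta 0.8683, Alpha 0.8447, Eta 0.8008, Zeta 0.5822, Gamma 0.5125, Epsilon 0.4639.
The surplus seats go to Theta, Delta, Alpha, Eta, Zeta.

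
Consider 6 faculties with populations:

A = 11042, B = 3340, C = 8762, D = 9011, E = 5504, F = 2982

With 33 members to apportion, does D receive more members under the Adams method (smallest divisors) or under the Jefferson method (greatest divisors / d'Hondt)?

Jefferson

Adams: A 9, B 3, C 7, D 7, E 4, F 3.
Jefferson: A 9, B 3, C 7, D 8, E 4, F 2.
D gets 7 under Adams and 8 under Jefferson.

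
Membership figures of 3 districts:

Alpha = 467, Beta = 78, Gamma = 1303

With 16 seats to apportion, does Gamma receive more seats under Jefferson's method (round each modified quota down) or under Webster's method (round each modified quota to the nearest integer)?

Jefferson: Alpha 4, Beta 0, Gamma 12.
Webster: Alpha 4, Beta 1, Gamma 11.
Gamma gets 12 under Jefferson and 11 under Webster.

Jefferson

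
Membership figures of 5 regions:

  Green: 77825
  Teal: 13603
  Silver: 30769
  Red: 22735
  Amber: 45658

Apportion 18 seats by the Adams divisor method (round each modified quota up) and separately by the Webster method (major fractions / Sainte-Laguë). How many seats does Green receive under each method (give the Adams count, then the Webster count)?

7 and 8

Adams: Green 7, Teal 2, Silver 3, Red 2, Amber 4.
Webster: Green 8, Teal 1, Silver 3, Red 2, Amber 4.
Green gets 7 under Adams and 8 under Webster.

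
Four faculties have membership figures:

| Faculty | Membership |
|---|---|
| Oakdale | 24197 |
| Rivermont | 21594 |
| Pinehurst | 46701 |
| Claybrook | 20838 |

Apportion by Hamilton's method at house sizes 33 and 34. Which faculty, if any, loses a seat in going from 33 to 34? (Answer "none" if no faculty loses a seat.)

At 33 seats: Oakdale 7, Rivermont 6, Pinehurst 14, Claybrook 6.
At 34 seats: Oakdale 7, Rivermont 7, Pinehurst 14, Claybrook 6.
No faculty's allocation decreased.

none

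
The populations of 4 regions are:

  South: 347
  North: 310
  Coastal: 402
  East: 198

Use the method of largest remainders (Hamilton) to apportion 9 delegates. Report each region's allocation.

South=3; North=2; Coastal=3; East=1

Standard divisor: 1257 ÷ 9 ≈ 139.667.
Standard quotas: South 2.484, North 2.220, Coastal 2.878, East 1.418.
Lower quotas: South 2, North 2, Coastal 2, East 1 (sum 7, leaving 2 seats).
Remainders in descending order: Coastal 0.878, South 0.484, East 0.418, North 0.220.
Largest remainders: Coastal, South receive the extra seats.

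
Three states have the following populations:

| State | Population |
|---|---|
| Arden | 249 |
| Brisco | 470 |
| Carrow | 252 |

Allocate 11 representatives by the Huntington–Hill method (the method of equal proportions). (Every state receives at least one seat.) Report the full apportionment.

With divisor 94: modified quotas Arden 2.649, Brisco 5.000, Carrow 2.681.
Geometric-mean thresholds: Arden √(2·3)=2.449, Brisco √(5·6)=5.477, Carrow √(2·3)=2.449.
Each quota rounded against its threshold gives Arden 3, Brisco 5, Carrow 3 (total 11).

Arden=3, Brisco=5, Carrow=3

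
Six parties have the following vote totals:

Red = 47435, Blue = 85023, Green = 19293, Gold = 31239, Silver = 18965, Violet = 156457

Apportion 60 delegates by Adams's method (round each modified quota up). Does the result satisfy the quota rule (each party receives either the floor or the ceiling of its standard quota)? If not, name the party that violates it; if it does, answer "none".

Violet

Standard quotas: Red 7.941, Blue 14.233, Green 3.230, Gold 5.230, Silver 3.175, Violet 26.192.
Adams allocation: Red 8, Blue 14, Green 4, Gold 5, Silver 4, Violet 25.
Violet has quota 26.192 (lower 26, upper 27) but receives 25 — outside the quota interval.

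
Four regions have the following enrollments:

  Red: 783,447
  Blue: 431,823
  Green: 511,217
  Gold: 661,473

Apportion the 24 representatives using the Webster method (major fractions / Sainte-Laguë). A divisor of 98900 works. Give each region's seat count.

Red=8; Blue=4; Green=5; Gold=7

With modified divisor 98900: modified quotas Red 7.922, Blue 4.366, Green 5.169, Gold 6.688.
Rounding to the nearest integer: Red 8, Blue 4, Green 5, Gold 7 (total 24).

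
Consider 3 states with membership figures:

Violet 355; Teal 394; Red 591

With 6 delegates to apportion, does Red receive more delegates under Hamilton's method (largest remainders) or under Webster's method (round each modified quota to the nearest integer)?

Hamilton

Hamilton: Violet 1, Teal 2, Red 3.
Webster: Violet 2, Teal 2, Red 2.
Red gets 3 under Hamilton and 2 under Webster.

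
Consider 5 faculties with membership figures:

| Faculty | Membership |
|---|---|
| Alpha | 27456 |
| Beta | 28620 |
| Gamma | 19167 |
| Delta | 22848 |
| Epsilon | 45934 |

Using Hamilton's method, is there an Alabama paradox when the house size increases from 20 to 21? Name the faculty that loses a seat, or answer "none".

none

At 20 seats: Alpha 4, Beta 4, Gamma 3, Delta 3, Epsilon 6.
At 21 seats: Alpha 4, Beta 4, Gamma 3, Delta 3, Epsilon 7.
No faculty's allocation decreased.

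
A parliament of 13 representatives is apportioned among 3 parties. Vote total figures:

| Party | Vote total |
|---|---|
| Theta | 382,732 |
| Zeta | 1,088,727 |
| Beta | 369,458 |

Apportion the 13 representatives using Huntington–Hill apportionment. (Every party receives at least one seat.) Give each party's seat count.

With divisor 148159: modified quotas Theta 2.583, Zeta 7.348, Beta 2.494.
Geometric-mean thresholds: Theta √(2·3)=2.449, Zeta √(7·8)=7.483, Beta √(2·3)=2.449.
Each quota rounded against its threshold gives Theta 3, Zeta 7, Beta 3 (total 13).

Theta 3; Zeta 7; Beta 3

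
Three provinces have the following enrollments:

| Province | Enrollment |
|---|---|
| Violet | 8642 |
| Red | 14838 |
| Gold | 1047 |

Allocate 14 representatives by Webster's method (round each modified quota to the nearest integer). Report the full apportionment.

Standard divisor 24527/14 ≈ 1751.929; standard quotas: Violet 4.933, Red 8.470, Gold 0.598.
Rounding to the nearest integer gives Violet 5, Red 8, Gold 1 — total 14, matching the house size, so no adjustment is needed.

Violet 5, Red 8, Gold 1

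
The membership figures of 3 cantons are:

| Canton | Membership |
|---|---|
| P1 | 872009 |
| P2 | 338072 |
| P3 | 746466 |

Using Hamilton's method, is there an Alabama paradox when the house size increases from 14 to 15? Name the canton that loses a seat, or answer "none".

P2

At 14 seats: P1 6, P2 3, P3 5.
At 15 seats: P1 7, P2 2, P3 6.
P2 drops from 3 to 2.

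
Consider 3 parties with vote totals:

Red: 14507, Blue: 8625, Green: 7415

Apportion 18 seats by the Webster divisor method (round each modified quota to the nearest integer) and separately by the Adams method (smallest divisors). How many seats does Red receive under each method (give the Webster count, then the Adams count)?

9 and 8

Webster: Red 9, Blue 5, Green 4.
Adams: Red 8, Blue 5, Green 5.
Red gets 9 under Webster and 8 under Adams.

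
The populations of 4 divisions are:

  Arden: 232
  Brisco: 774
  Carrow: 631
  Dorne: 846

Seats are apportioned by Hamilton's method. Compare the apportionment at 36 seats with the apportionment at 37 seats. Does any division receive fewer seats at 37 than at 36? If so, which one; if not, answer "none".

At 36 seats: Arden 4, Brisco 11, Carrow 9, Dorne 12.
At 37 seats: Arden 3, Brisco 12, Carrow 9, Dorne 13.
Arden drops from 4 to 3.

Arden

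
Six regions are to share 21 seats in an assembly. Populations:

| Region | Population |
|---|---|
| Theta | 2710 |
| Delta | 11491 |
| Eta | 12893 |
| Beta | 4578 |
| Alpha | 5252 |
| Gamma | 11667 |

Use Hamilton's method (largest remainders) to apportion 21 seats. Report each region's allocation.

Theta: 1, Delta: 5, Eta: 6, Beta: 2, Alpha: 2, Gamma: 5

Total 48591; standard divisor 48591/21 ≈ 2313.857.
Standard quotas: Theta 1.1712, Delta 4.9662, Eta 5.5721, Beta 1.9785, Alpha 2.2698, Gamma 5.0422.
Lower quotas: Theta 1, Delta 4, Eta 5, Beta 1, Alpha 2, Gamma 5 (sum 18, leaving 3 seats).
Remainders in descending order: Beta 0.9785, Delta 0.9662, Eta 0.5721, Alpha 0.2698, Theta 0.1712, Gamma 0.0422.
Largest remainders: Beta, Delta, Eta receive the extra seats.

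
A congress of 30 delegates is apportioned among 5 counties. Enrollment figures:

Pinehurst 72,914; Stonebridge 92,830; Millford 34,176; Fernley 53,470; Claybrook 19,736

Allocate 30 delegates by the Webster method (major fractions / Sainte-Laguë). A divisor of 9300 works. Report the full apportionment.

With modified divisor 9300: modified quotas Pinehurst 7.840, Stonebridge 9.982, Millford 3.675, Fernley 5.749, Claybrook 2.122.
Rounding to the nearest integer: Pinehurst 8, Stonebridge 10, Millford 4, Fernley 6, Claybrook 2 (total 30).

Pinehurst 8, Stonebridge 10, Millford 4, Fernley 6, Claybrook 2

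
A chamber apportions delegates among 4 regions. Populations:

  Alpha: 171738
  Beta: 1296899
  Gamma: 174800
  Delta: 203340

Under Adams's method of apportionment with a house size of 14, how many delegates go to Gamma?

Standard divisor 1846777/14 ≈ 131912.643; standard quotas: Alpha 1.302, Beta 9.831, Gamma 1.325, Delta 1.541.
Rounding up gives 2, 10, 2, 2 = 16 seats, so the divisor must be adjusted.
With modified divisor 166900: modified quotas Alpha 1.029, Beta 7.771, Gamma 1.047, Delta 1.218.
Rounding up: Alpha 2, Beta 8, Gamma 2, Delta 2 (total 14).
Gamma receives 2.

2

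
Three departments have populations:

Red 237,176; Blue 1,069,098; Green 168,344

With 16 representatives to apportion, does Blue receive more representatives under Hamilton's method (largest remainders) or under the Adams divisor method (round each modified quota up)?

Hamilton

Hamilton: Red 2, Blue 12, Green 2.
Adams: Red 3, Blue 11, Green 2.
Blue gets 12 under Hamilton and 11 under Adams.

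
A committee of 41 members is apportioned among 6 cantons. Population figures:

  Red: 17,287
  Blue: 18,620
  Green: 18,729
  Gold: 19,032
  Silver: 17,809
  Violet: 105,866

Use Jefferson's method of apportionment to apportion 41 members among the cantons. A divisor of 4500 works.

With modified divisor 4500: modified quotas Red 3.842, Blue 4.138, Green 4.162, Gold 4.229, Silver 3.958, Violet 23.526.
Rounding down: Red 3, Blue 4, Green 4, Gold 4, Silver 3, Violet 23 (total 41).

Red 3; Blue 4; Green 4; Gold 4; Silver 3; Violet 23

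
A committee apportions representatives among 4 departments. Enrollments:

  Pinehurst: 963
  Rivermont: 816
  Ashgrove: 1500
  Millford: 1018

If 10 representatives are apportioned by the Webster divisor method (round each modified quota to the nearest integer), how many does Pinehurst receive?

Standard divisor 4297/10 ≈ 429.7; standard quotas: Pinehurst 2.241, Rivermont 1.899, Ashgrove 3.491, Millford 2.369.
Rounding to the nearest integer gives 2, 2, 3, 2 = 9 seats, so the divisor must be adjusted.
With modified divisor 420: modified quotas Pinehurst 2.293, Rivermont 1.943, Ashgrove 3.571, Millford 2.424.
Rounding to the nearest integer: Pinehurst 2, Rivermont 2, Ashgrove 4, Millford 2 (total 10).
Pinehurst receives 2.

2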